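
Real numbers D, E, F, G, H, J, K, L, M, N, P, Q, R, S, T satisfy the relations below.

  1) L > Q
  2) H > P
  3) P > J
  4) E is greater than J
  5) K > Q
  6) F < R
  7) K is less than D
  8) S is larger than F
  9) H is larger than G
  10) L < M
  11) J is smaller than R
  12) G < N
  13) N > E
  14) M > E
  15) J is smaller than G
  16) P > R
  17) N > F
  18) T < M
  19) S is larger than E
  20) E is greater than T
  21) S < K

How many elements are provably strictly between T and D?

3

Chaining upward from T reaches: E, M, S, K, N.
Chaining downward from D reaches: F, Q, J, E, S, K.
Strictly between T and D are those in both lists: E, S, K — 3 elements.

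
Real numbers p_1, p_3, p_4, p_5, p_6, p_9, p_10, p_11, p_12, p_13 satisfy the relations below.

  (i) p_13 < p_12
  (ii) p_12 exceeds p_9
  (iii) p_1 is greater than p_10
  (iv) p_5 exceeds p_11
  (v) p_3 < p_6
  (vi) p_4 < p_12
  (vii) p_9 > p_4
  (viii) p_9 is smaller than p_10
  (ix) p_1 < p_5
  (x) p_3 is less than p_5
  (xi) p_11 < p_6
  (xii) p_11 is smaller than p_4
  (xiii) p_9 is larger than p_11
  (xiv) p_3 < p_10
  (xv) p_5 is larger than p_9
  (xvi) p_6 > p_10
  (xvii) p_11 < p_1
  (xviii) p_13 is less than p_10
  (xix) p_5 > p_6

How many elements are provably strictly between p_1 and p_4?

2

The relations place p_4 below p_1. An element lies strictly between them when it is forced above p_4 and also forced below p_1.
Above p_4: {p_9, p_10, p_12, p_6, p_5}. Below p_1: {p_11, p_3, p_9, p_13, p_10}.
Intersection: {p_9, p_10} — 2.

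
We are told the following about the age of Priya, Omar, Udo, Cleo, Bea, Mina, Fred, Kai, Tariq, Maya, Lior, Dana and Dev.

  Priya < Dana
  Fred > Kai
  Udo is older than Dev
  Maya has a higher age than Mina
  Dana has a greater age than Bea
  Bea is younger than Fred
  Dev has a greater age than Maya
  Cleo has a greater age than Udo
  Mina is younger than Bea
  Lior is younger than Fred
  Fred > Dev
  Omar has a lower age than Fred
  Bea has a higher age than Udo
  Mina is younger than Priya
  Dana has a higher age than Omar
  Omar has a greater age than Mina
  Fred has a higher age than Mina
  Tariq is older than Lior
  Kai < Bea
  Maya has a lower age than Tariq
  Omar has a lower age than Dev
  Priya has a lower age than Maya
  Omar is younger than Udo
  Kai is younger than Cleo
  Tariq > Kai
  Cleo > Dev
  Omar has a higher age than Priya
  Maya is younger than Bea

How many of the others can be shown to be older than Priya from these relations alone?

The elements the relations force above Priya are Maya, Omar, Dev, Udo, Cleo, Bea, Fred, Dana, Tariq — no chain reaches any other.
That is 9.

9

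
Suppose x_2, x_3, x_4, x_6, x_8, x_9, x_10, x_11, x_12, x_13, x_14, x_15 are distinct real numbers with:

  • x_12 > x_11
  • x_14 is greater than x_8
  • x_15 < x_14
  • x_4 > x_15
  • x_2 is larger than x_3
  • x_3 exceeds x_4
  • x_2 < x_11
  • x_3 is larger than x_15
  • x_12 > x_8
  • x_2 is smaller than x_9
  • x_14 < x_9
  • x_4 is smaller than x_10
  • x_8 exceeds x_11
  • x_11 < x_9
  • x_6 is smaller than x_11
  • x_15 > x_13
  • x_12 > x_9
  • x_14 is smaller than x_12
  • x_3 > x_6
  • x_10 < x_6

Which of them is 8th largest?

The consecutive relations fix a unique order: x_13 < x_15 < x_4 < x_10 < x_6 < x_3 < x_2 < x_11 < x_8 < x_14 < x_9 < x_12.
Counting 8 from the largest end gives x_6.

x_6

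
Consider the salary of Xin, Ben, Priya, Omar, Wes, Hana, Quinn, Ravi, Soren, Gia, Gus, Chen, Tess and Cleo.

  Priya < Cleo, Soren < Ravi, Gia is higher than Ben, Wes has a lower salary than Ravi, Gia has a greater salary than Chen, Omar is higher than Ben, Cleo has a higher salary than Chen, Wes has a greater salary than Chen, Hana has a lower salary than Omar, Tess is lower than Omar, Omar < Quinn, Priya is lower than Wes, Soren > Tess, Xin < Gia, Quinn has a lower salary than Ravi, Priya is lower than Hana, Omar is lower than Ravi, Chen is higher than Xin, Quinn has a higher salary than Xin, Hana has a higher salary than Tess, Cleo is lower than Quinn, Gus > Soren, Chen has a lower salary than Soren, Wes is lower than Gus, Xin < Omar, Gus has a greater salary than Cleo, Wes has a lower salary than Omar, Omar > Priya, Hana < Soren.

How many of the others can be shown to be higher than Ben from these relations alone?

4

From Ben the given relations immediately reach Omar, Gia.
From those, Quinn, Ravi — 4 in total.
No other element is forced above Ben by the given relations, so the count is 4.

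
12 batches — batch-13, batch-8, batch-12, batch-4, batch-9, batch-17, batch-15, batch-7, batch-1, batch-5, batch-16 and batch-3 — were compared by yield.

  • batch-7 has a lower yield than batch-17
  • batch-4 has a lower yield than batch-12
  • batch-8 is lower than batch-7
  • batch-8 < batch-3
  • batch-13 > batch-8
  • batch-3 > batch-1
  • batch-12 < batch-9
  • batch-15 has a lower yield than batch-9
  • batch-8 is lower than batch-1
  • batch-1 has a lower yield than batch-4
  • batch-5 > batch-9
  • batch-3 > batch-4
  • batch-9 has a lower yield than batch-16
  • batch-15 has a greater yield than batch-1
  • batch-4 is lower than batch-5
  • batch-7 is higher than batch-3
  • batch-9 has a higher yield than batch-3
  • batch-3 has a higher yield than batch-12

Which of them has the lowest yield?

batch-8

batch-13 is not least since batch-8 < batch-13; batch-1 is not least since batch-8 < batch-1; batch-4 is not least since batch-1 < batch-4; batch-15 is not least since batch-1 < batch-15; batch-12 is not least since batch-4 < batch-12; batch-3 is not least since batch-8 < batch-3; batch-7 is not least since batch-8 < batch-7; batch-9 is not least since batch-12 < batch-9; batch-17 is not least since batch-7 < batch-17; batch-5 is not least since batch-9 < batch-5; batch-16 is not least since batch-9 < batch-16.
Only batch-8 has nothing below it, so batch-8 is the lowest yield.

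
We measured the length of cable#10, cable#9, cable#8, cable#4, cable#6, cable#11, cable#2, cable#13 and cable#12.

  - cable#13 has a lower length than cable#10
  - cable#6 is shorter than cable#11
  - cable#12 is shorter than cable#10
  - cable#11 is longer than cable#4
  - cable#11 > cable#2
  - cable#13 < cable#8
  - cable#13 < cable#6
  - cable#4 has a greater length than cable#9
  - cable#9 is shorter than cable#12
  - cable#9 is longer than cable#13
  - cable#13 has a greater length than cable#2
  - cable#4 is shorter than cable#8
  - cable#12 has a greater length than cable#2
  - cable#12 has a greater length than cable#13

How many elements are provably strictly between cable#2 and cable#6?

The relations place cable#2 below cable#6. An element lies strictly between them when it is forced above cable#2 and also forced below cable#6.
Above cable#2: {cable#13, cable#9, cable#4, cable#12, cable#11, cable#8, cable#10}. Below cable#6: {cable#13}.
Intersection: {cable#13} — 1.

1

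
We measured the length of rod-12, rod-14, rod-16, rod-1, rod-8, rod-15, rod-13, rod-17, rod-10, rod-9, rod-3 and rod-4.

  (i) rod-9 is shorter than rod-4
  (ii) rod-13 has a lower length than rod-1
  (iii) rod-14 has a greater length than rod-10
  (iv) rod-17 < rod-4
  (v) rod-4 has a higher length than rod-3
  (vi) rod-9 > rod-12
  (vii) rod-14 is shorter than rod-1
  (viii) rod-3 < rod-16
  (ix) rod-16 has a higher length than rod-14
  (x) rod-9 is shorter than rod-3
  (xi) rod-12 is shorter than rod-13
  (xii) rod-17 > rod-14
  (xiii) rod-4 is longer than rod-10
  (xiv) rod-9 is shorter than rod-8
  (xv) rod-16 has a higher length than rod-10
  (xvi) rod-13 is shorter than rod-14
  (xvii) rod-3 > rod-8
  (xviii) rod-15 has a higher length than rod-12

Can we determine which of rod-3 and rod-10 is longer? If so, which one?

Following every chain through rod-10: above rod-10 we get rod-14, rod-16, rod-17, rod-4, rod-1.
rod-3 is not reached, and no chain runs the other way from rod-3 to rod-10.
So the given relations leave the order of rod-10 and rod-3 undetermined.

undetermined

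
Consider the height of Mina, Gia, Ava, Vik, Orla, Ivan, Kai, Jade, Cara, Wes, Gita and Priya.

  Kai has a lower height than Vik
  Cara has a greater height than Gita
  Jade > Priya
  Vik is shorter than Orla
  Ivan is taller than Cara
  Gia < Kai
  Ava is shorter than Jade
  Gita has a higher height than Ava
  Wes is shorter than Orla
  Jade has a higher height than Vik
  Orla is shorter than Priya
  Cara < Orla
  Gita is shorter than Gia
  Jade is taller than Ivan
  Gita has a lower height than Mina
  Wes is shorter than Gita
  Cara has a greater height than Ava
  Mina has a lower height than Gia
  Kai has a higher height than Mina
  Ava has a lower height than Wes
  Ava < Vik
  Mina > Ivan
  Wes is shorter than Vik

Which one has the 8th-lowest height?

Chaining the given pairs: Ava < Wes < Gita < Cara < Ivan < Mina < Gia < Kai < Vik < Orla < Priya < Jade.
Counting 8 from the smallest end gives Kai.

Kai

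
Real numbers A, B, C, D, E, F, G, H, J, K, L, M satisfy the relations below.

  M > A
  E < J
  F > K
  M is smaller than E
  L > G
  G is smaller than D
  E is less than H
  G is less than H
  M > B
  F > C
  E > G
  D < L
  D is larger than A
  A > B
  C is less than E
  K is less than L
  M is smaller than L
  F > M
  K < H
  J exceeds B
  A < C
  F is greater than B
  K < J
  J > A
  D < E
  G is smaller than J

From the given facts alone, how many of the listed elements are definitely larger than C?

Directly above C: E, F.
One step further: H, J (4 so far).
Nothing else is reachable above C; 4 in all.

4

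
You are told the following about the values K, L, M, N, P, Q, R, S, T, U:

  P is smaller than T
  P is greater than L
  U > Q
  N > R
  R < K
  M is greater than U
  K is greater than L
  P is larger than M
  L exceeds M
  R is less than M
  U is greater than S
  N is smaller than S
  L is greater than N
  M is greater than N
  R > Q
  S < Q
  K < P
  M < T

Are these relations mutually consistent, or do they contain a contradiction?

We have Q < R stated directly, yet also R < N < S < Q by chaining the others — so R < Q. Contradiction.

inconsistent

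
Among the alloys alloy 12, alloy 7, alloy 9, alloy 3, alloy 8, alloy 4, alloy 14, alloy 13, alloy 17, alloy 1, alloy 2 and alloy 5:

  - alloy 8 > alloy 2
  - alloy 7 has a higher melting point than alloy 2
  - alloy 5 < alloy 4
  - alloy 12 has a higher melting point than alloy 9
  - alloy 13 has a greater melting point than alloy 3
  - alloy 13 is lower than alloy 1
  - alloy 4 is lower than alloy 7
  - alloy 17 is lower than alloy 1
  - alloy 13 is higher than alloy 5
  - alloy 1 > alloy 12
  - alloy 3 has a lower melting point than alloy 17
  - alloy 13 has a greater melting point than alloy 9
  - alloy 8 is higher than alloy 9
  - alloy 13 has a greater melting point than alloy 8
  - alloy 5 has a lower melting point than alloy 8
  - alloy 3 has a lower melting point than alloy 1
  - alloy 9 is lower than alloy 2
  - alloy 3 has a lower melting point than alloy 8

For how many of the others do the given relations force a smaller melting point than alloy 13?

From alloy 13 the given relations immediately reach alloy 3, alloy 9, alloy 5, alloy 8.
From those, alloy 2 — 5 in total.
No other element is forced below alloy 13 by the given relations, so the count is 5.

5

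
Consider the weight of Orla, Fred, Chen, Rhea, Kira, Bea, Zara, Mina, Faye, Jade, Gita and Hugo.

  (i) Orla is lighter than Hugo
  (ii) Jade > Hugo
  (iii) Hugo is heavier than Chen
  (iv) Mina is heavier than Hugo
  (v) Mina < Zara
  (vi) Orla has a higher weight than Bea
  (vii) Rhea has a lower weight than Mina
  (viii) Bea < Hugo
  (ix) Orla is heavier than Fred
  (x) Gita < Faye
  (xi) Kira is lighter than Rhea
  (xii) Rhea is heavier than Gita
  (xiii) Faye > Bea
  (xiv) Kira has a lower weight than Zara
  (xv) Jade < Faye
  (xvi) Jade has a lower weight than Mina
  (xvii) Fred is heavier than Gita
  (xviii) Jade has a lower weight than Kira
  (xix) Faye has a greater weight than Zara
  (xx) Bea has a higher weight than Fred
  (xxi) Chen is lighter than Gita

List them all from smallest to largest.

Chen < Gita < Fred < Bea < Orla < Hugo < Jade < Kira < Rhea < Mina < Zara < Faye

Each adjacent pair is fixed by a given relation: Chen < Gita; Gita < Fred; Fred < Bea; Bea < Orla; Orla < Hugo; Hugo < Jade; Jade < Kira; Kira < Rhea; Rhea < Mina; Mina < Zara; Zara < Faye. Chaining them end to end gives the full order.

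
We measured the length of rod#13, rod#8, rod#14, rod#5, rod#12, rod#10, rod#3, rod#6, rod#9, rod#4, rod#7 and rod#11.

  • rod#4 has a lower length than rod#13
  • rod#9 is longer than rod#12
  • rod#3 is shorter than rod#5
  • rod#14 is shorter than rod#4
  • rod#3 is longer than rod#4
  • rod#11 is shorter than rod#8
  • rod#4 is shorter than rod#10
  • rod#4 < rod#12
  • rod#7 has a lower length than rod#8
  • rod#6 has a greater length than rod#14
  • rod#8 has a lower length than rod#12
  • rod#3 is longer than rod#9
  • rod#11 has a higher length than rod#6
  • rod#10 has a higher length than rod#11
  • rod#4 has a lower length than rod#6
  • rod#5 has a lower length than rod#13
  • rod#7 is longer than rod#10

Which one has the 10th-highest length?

The consecutive relations fix a unique order: rod#14 < rod#4 < rod#6 < rod#11 < rod#10 < rod#7 < rod#8 < rod#12 < rod#9 < rod#3 < rod#5 < rod#13.
Counting 10 from the largest end gives rod#6.

rod#6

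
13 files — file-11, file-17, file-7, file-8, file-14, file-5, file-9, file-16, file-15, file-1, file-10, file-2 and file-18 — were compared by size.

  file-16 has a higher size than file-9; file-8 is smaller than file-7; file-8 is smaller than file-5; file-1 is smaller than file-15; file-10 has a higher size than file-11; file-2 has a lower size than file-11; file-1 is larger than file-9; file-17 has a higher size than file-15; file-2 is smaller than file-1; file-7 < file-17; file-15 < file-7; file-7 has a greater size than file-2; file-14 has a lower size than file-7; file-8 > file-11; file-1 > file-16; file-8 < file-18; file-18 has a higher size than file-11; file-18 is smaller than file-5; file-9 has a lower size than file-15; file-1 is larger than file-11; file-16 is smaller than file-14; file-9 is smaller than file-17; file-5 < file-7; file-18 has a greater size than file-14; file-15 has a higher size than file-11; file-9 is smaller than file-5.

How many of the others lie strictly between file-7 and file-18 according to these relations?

The relations place file-18 below file-7. An element lies strictly between them when it is forced above file-18 and also forced below file-7.
Above file-18: {file-5, file-17}. Below file-7: {file-9, file-2, file-11, file-16, file-8, file-14, file-1, file-5, file-15}.
Intersection: {file-5} — 1.

1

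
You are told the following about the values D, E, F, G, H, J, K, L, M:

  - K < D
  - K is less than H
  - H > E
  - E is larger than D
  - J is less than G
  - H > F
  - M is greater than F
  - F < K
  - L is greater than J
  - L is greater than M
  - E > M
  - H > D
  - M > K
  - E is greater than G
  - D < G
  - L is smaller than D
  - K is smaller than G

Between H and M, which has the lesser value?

The relevant relations are M < L; L < D; D < G; G < E; E < H.
Together: M < L < D < G < E < H.
So M < H; M is the smaller of the two.

M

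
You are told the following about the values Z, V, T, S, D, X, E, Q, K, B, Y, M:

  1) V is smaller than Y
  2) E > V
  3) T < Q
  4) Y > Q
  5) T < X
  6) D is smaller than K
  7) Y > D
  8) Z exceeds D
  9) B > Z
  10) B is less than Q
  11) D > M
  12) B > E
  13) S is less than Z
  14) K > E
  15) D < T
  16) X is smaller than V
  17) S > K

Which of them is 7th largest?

Chaining the given pairs: M < D < T < X < V < E < K < S < Z < B < Q < Y.
The 7th largest is E.

E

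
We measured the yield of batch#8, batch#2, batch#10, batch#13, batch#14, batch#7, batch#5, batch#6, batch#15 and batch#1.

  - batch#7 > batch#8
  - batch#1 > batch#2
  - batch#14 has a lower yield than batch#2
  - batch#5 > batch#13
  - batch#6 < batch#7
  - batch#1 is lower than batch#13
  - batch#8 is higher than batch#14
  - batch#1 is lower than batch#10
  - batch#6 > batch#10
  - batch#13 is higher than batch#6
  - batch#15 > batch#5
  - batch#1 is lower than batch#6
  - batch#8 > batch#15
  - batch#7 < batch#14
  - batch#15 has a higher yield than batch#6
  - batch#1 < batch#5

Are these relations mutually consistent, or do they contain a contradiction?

Chaining the given relations yields batch#14 < batch#2 < batch#1 < batch#10 < batch#6 < batch#13 < batch#5 < batch#15 < batch#8 < batch#7, so batch#14 < batch#7. But one relation states batch#7 < batch#14. These cannot both hold.

inconsistent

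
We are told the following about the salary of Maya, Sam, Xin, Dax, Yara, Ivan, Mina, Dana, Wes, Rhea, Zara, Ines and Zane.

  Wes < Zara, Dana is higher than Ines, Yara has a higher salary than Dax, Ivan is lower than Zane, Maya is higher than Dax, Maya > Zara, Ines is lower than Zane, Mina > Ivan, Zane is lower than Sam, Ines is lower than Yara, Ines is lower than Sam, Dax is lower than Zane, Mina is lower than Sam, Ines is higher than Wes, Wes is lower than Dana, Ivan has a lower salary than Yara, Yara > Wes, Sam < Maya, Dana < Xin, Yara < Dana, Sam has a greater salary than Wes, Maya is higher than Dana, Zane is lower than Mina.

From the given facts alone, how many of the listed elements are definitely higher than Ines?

Directly above Ines: Zane, Sam, Yara, Dana.
One step further: Mina, Xin, Maya (7 so far).
No other element is forced above Ines by the given relations, so the count is 7.

7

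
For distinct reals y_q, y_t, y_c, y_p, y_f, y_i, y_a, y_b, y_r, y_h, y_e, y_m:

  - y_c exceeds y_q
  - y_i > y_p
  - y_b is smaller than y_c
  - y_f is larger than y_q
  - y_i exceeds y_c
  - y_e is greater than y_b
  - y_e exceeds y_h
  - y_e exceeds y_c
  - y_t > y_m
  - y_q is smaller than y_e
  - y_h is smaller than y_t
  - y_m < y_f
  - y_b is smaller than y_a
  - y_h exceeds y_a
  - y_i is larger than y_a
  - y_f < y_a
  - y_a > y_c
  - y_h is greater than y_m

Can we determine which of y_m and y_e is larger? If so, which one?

y_m < y_f < y_a < y_h < y_e, by transitivity through y_f, y_a, y_h.
So y_e is larger.

y_e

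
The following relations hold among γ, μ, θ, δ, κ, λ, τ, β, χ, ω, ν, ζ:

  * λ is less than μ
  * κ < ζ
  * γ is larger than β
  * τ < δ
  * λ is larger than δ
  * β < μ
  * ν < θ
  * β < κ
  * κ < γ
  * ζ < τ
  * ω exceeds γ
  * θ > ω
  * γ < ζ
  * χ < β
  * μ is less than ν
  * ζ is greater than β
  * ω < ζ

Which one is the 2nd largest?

The consecutive relations fix a unique order: χ < β < κ < γ < ω < ζ < τ < δ < λ < μ < ν < θ.
The 2nd largest is ν.

ν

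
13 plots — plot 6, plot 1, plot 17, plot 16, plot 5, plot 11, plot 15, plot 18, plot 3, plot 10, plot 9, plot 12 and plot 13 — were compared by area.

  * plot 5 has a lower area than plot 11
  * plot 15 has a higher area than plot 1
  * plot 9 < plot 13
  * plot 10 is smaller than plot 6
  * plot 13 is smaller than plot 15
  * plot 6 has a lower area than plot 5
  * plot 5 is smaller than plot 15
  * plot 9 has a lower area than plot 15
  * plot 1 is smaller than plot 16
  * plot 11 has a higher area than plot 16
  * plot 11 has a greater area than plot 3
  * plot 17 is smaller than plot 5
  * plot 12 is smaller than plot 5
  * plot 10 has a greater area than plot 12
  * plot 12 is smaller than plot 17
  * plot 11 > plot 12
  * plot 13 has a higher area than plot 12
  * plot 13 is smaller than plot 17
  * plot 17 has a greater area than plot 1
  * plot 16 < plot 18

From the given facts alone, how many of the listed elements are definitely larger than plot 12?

7

From plot 12 the given relations immediately reach plot 13, plot 10, plot 17, plot 5, plot 11.
From those, plot 6, plot 15 — 7 in total.
Nothing else is reachable above plot 12; 7 in all.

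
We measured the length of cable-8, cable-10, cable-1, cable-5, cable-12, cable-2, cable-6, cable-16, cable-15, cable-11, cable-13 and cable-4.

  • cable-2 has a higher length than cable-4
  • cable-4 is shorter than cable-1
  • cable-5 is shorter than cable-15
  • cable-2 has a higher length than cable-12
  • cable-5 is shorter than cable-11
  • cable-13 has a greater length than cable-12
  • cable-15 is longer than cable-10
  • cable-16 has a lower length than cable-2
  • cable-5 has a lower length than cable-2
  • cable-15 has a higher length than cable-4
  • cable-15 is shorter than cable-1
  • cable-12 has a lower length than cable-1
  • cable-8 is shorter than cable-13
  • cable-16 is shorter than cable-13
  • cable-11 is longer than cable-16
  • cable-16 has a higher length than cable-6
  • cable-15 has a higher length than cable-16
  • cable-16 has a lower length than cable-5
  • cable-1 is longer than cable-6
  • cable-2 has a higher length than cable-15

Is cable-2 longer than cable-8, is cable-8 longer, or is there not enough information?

Following every chain through cable-8: above cable-8 we get cable-13.
cable-2 is not reached, and no chain runs the other way from cable-2 to cable-8.
So the given relations leave the order of cable-8 and cable-2 undetermined.

undetermined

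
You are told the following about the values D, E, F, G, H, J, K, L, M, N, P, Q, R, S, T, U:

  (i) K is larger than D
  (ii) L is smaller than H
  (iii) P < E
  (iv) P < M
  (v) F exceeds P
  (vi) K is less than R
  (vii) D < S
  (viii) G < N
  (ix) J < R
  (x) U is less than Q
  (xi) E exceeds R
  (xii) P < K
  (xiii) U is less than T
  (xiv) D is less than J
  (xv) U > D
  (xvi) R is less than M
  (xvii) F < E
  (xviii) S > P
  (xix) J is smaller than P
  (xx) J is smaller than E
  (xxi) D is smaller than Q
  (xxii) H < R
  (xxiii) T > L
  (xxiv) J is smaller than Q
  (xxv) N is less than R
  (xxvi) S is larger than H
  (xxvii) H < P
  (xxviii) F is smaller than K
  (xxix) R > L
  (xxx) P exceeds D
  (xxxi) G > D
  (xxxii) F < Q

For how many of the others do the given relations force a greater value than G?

Directly above G: N.
One step further: R (2 so far).
One step further: E, M (4 so far).
No other element is forced above G by the given relations, so the count is 4.

4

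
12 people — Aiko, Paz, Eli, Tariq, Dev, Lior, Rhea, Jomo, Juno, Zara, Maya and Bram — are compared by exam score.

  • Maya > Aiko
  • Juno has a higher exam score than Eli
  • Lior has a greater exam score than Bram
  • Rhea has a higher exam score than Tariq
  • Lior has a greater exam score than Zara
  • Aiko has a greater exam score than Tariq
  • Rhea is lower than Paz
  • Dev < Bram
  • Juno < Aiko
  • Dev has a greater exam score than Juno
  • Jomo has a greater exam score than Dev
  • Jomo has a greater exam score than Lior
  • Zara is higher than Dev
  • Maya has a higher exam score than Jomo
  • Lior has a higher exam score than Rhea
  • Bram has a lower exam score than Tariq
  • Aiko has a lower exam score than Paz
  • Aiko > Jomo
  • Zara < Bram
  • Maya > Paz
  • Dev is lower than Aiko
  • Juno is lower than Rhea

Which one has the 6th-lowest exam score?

Tariq

Chaining the given pairs: Eli < Juno < Dev < Zara < Bram < Tariq < Rhea < Lior < Jomo < Aiko < Paz < Maya.
Counting 6 from the smallest end gives Tariq.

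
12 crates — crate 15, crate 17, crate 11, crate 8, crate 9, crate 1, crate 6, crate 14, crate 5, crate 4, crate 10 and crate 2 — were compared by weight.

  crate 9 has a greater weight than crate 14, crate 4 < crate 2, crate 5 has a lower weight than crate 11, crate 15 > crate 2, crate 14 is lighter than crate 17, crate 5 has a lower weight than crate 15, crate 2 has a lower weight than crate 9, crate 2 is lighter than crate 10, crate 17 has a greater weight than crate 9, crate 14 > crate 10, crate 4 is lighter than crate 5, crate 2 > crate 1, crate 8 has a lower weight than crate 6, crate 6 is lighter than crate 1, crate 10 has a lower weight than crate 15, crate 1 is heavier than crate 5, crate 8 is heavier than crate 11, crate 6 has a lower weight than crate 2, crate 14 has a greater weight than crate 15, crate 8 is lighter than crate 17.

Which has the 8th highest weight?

crate 6

The consecutive relations fix a unique order: crate 4 < crate 5 < crate 11 < crate 8 < crate 6 < crate 1 < crate 2 < crate 10 < crate 15 < crate 14 < crate 9 < crate 17.
The 8th largest is crate 6.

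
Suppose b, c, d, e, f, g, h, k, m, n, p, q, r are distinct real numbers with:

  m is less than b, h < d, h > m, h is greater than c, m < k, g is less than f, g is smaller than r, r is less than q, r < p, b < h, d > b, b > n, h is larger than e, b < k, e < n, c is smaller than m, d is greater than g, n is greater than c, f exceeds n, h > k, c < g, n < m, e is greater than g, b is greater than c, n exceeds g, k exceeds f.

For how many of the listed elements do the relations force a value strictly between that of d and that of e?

Chaining upward from e reaches: n, m, b, f, k, h.
Chaining downward from d reaches: c, g, n, m, b, f, k, h.
Strictly between e and d are those in both lists: n, m, b, f, k, h — 6 elements.

6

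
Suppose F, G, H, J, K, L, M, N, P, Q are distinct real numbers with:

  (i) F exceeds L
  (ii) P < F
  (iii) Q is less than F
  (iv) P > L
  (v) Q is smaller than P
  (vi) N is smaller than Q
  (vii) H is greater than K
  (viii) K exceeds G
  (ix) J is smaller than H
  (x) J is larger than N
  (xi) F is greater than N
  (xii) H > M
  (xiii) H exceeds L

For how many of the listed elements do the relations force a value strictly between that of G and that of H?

The relations place G below H. An element lies strictly between them when it is forced above G and also forced below H.
Above G: {K}. Below H: {N, M, K, L, J}.
Intersection: {K} — 1.

1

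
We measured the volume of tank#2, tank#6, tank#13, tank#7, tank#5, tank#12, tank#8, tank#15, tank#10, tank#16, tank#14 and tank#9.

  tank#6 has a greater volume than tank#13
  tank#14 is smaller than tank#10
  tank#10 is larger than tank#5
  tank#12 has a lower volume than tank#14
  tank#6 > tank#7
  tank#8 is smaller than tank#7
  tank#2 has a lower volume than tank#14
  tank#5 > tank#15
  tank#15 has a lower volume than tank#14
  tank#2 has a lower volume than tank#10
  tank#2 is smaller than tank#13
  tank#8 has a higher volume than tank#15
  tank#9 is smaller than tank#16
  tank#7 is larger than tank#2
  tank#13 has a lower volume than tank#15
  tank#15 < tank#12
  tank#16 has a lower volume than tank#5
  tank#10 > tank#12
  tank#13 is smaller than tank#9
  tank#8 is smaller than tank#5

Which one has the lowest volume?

Chaining upward from tank#2: directly above it, tank#13, tank#14, tank#7, tank#10; then tank#15, tank#9, tank#6; then tank#12, tank#8, tank#16, tank#5.
That covers every other element, and nothing is given below tank#2, so tank#2 is the lowest volume.

tank#2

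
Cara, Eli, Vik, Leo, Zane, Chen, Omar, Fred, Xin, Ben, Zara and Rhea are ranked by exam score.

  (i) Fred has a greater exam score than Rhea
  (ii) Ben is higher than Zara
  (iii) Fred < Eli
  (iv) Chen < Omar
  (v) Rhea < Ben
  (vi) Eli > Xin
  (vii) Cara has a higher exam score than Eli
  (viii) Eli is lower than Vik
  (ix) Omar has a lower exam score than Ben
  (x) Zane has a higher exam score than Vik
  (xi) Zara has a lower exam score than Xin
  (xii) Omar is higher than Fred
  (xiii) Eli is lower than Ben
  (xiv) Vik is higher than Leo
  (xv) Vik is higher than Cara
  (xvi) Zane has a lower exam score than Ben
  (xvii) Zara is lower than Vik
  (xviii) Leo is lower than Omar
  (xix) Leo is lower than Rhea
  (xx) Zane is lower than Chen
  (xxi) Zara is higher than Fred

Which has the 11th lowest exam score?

Omar

Piecing the relations together gives one ordering: Leo < Rhea < Fred < Zara < Xin < Eli < Cara < Vik < Zane < Chen < Omar < Ben.
Counting 11 from the smallest end gives Omar.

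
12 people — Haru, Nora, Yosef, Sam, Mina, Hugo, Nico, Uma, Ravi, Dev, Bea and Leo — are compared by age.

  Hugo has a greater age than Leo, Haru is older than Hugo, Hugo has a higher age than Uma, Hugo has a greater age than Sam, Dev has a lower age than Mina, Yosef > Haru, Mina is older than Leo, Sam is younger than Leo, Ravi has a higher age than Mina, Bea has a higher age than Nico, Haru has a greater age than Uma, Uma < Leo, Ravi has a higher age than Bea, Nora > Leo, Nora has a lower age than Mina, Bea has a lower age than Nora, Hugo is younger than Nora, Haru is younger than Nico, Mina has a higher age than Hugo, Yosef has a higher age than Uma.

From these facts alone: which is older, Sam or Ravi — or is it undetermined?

Ravi

Chaining the given relations: Sam < Leo < Hugo < Haru < Nico < Bea < Nora < Mina < Ravi.
So Ravi is older.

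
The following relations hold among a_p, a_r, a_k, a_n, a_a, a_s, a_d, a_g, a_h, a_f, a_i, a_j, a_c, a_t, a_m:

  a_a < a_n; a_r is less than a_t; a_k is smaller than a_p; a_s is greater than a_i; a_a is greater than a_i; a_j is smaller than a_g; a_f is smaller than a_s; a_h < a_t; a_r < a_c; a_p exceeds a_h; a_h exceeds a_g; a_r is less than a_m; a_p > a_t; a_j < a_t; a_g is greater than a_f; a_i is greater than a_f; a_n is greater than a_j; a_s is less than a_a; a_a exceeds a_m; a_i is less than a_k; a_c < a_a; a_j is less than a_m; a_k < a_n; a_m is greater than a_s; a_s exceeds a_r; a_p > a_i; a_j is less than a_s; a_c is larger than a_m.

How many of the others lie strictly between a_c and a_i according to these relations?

The relations place a_i below a_c. An element lies strictly between them when it is forced above a_i and also forced below a_c.
Above a_i: {a_k, a_s, a_m, a_a, a_n, a_p}. Below a_c: {a_r, a_f, a_j, a_s, a_m}.
Intersection: {a_s, a_m} — 2.

2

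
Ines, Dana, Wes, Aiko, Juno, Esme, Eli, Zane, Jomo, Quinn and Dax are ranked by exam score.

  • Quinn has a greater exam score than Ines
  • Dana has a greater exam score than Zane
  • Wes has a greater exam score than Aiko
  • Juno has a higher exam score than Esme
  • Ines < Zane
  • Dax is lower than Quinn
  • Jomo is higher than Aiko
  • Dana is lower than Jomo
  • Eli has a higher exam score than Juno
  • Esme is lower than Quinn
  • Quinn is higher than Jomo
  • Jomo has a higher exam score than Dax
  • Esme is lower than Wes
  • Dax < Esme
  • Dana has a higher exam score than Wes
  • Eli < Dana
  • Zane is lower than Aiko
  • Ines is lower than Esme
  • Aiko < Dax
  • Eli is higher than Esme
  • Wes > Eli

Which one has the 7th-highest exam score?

The consecutive relations fix a unique order: Ines < Zane < Aiko < Dax < Esme < Juno < Eli < Wes < Dana < Jomo < Quinn.
Counting 7 from the largest end gives Esme.

Esme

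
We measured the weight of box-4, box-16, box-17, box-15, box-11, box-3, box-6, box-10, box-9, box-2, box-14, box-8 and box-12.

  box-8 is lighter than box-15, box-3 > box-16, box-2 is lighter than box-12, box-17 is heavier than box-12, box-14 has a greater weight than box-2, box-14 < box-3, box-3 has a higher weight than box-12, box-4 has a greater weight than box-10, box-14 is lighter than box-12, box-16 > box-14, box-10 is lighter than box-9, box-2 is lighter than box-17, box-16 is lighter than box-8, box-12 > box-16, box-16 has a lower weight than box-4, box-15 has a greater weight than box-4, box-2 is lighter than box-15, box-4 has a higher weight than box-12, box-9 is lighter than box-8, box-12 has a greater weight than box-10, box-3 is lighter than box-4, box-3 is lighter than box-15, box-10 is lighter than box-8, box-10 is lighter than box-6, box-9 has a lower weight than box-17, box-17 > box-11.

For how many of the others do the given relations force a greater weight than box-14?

Directly above box-14: box-16, box-12, box-3.
One step further: box-8, box-4, box-17, box-15 (7 so far).
Nothing else is reachable above box-14; 7 in all.

7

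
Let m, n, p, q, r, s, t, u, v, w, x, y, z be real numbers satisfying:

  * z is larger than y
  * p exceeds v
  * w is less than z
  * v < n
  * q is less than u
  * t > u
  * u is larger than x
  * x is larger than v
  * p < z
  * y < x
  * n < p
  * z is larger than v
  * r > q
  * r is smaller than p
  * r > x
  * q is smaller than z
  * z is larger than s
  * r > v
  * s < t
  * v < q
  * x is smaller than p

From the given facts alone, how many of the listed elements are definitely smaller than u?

From u the given relations immediately reach x, q.
From those, y, v — 4 in total.
No other element is forced below u by the given relations, so the count is 4.

4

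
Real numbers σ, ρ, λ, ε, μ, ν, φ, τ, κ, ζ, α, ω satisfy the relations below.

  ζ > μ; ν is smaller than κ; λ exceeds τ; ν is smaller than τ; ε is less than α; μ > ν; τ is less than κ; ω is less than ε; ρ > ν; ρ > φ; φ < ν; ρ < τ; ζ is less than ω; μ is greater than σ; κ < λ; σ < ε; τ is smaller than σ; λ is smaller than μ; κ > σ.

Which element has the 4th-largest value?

Chaining the given pairs: φ < ν < ρ < τ < σ < κ < λ < μ < ζ < ω < ε < α.
Counting 4 from the largest end gives ζ.

ζ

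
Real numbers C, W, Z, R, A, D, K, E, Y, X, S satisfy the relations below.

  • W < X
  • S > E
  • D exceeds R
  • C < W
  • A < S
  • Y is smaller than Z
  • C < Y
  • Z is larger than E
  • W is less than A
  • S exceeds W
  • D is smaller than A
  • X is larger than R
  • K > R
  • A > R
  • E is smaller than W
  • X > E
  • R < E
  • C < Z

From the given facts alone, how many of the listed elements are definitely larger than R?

From R the given relations immediately reach K, E, D, A, X.
From those, W, S, Z — 8 in total.
Nothing else is reachable above R; 8 in all.

8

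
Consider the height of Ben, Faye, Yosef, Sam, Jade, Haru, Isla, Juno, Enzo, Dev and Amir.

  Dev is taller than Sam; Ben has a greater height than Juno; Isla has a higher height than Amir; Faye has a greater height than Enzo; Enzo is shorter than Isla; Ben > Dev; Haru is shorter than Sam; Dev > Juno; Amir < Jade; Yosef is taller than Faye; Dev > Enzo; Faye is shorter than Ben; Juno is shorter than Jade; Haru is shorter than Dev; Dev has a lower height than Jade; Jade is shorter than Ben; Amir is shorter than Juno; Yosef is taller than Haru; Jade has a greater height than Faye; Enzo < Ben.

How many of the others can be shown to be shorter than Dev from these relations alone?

5

From Dev the given relations immediately reach Haru, Enzo, Juno, Sam.
From those, Amir — 5 in total.
No other element is forced below Dev by the given relations, so the count is 5.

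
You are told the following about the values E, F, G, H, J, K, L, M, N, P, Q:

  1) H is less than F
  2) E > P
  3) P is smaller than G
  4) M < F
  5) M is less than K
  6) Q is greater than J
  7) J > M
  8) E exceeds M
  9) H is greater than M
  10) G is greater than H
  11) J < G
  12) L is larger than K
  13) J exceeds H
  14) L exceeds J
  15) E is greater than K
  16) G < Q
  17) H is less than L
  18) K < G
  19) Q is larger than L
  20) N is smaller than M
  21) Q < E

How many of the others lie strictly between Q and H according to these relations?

3

The relations place H below Q. An element lies strictly between them when it is forced above H and also forced below Q.
Above H: {J, F, L, G, E}. Below Q: {N, M, P, K, J, L, G}.
Intersection: {J, L, G} — 3.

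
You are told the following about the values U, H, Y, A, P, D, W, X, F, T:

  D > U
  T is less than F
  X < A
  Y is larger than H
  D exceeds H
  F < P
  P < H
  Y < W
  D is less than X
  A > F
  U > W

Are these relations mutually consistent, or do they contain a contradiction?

consistent

Every relation is compatible with T < F < P < H < Y < W < U < D < X < A; the set is consistent.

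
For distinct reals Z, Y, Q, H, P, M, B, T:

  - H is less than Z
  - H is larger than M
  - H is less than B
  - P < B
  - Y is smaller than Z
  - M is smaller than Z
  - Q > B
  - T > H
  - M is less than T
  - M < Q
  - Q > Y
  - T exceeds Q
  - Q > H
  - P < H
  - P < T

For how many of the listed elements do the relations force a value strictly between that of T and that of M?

3

The relations place M below T. An element lies strictly between them when it is forced above M and also forced below T.
Above M: {H, B, Z, Q}. Below T: {P, H, Y, B, Q}.
Intersection: {H, B, Q} — 3.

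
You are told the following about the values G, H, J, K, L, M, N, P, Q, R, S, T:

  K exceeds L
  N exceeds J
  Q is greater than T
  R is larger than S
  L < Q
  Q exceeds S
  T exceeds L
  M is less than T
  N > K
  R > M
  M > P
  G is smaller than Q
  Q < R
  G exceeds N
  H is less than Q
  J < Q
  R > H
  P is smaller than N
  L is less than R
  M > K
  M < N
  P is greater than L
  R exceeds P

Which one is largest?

Chaining downward from R: directly below it, L, P, M, S, H, Q; then J, K, T, G; then N.
That covers every other element, and nothing is given above R, so R is the largest.

R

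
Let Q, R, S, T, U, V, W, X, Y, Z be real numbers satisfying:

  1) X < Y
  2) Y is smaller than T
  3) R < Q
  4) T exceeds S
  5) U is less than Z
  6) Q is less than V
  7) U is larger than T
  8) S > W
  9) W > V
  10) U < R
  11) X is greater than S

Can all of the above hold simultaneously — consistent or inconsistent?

inconsistent

We have U < R stated directly, yet also R < Q < V < W < S < X < Y < T < U by chaining the others — so R < U. Contradiction.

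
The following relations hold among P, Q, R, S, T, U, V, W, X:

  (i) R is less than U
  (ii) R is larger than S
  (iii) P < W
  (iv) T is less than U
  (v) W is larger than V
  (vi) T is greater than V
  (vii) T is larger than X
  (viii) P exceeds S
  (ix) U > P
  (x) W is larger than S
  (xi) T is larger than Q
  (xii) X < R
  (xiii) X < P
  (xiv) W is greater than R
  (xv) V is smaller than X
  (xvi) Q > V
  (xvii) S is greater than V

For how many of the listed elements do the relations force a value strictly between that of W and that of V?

4

The relations place V below W. An element lies strictly between them when it is forced above V and also forced below W.
Above V: {X, S, Q, R, P, T, U}. Below W: {X, S, R, P}.
Intersection: {X, S, R, P} — 4.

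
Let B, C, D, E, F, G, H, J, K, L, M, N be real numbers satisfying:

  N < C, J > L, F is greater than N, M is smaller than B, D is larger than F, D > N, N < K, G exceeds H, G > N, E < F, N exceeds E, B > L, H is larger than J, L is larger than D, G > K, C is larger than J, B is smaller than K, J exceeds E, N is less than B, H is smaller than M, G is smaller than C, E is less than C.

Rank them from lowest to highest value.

E < N < F < D < L < J < H < M < B < K < G < C

Each adjacent pair is fixed by a given relation: E < N; N < F; F < D; D < L; L < J; J < H; H < M; M < B; B < K; K < G; G < C. Chaining them end to end gives the full order.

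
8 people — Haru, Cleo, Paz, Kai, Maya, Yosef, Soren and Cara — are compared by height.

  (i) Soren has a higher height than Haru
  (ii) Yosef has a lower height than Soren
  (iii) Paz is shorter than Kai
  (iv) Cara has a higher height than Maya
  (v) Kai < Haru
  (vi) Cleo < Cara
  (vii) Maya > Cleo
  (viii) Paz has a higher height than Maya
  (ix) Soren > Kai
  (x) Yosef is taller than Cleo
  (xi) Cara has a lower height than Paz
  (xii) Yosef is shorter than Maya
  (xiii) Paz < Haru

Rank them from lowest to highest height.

The consecutive links are each given: Cleo < Yosef; Yosef < Maya; Maya < Cara; Cara < Paz; Paz < Kai; Kai < Haru; Haru < Soren.

Cleo < Yosef < Maya < Cara < Paz < Kai < Haru < Soren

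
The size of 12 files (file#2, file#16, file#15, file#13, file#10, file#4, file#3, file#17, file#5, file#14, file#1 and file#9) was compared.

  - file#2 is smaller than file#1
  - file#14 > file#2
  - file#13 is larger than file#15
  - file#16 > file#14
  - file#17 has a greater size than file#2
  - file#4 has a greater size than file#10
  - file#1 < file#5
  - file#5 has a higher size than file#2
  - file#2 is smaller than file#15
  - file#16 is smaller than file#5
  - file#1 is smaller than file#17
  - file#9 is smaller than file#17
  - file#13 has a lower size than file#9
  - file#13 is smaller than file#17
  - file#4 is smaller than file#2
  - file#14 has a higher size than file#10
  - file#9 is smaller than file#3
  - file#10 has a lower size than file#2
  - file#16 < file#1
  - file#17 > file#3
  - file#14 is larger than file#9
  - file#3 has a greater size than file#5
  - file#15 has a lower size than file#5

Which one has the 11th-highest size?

Piecing the relations together gives one ordering: file#10 < file#4 < file#2 < file#15 < file#13 < file#9 < file#14 < file#16 < file#1 < file#5 < file#3 < file#17.
The 11th largest is file#4.

file#4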